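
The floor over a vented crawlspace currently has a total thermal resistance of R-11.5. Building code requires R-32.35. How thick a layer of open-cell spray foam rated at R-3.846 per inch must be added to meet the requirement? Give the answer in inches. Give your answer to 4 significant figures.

ΔR = 32.35 − 11.5 = 20.85 ft²·°F·h/BTU
L = ΔR / (R/in) = 20.85/3.846 = 5.4212 in

5.421 in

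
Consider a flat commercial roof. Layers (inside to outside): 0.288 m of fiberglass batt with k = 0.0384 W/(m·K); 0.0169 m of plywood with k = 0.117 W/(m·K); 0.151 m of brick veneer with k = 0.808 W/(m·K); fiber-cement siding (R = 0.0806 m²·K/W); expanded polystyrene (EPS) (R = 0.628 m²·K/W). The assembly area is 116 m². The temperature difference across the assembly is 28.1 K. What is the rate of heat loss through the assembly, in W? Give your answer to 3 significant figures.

0.288/0.0384 = 7.5
0.0169/0.117 = 0.1444
0.151/0.808 = 0.1869
R_total = 7.5 + 0.1444 + 0.1869 + 0.0806 + 0.628 = 8.54 m²·K/W
Q = A·ΔT/R = 116 × 28.1 / 8.54 = 381.7 W

382 W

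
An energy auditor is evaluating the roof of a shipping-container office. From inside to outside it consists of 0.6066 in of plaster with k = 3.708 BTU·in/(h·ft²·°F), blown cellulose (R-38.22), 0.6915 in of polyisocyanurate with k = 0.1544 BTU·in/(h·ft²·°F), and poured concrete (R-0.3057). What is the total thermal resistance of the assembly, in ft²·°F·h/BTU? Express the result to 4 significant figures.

43.17 ft²·°F·h/BTU

0.6066/3.708 = 0.16359
0.6915/0.1544 = 4.4786
R_total = 0.16359 + 38.22 + 4.4786 + 0.3057 = 43.168 ft²·°F·h/BTU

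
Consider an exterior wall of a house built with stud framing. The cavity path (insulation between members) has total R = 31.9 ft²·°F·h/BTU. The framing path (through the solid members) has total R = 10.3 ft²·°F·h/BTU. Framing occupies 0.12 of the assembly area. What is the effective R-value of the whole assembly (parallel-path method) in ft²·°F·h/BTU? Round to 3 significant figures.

25.5 ft²·°F·h/BTU

U_eff = 0.88/31.9 + 0.12/10.3 = 0.02759 + 0.01165 = 0.03924
R_eff = 1/U_eff = 25.49 ft²·°F·h/BTU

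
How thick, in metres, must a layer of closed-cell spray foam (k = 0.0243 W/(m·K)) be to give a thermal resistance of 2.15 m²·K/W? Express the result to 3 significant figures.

0.0522 m

L = R·k = 2.15 × 0.0243 = 0.05224 m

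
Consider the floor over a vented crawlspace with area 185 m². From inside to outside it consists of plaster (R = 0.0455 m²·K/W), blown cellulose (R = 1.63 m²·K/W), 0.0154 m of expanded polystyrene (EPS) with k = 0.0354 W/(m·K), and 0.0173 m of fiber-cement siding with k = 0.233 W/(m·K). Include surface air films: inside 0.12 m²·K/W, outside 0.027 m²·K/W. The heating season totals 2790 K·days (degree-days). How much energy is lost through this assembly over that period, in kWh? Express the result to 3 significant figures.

0.0154/0.0354 = 0.435
0.0173/0.233 = 0.07425
R_total = 0.12 + 0.0455 + 1.63 + 0.435 + 0.07425 + 0.027 = 2.332 m²·K/W
E = A × HDD × 24 / R / 1000 = 185 × 2790 × 24 / 2.332 / 1000 = 5313 kWh

5310 kWh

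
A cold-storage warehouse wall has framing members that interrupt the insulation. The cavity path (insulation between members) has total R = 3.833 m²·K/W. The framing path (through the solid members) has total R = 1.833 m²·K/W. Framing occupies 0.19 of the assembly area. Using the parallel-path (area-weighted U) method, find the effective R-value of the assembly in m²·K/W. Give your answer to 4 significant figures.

U_eff = 0.81/3.833 + 0.19/1.833 = 0.21132 + 0.10366 = 0.31498
R_eff = 1/U_eff = 3.1748 m²·K/W

3.175 m²·K/W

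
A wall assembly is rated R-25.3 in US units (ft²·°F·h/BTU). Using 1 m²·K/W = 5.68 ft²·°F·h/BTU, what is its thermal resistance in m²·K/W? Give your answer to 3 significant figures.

R_SI = 25.3/5.68 = 4.454

4.45 m²·K/W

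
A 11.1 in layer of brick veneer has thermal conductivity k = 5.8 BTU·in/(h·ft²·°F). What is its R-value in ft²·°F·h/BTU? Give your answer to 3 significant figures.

R = L/k = 11.1/5.8 = 1.914 ft²·°F·h/BTU

1.91 ft²·°F·h/BTU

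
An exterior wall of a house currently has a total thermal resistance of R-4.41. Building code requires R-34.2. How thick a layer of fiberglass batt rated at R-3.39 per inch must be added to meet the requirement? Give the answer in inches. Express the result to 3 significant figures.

8.79 in

ΔR = 34.2 − 4.41 = 29.79 ft²·°F·h/BTU
L = ΔR / (R/in) = 29.79/3.39 = 8.788 in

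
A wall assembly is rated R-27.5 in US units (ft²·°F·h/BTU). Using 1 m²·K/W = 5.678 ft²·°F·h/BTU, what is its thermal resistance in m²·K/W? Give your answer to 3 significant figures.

4.84 m²·K/W

R_SI = 27.5/5.678 = 4.843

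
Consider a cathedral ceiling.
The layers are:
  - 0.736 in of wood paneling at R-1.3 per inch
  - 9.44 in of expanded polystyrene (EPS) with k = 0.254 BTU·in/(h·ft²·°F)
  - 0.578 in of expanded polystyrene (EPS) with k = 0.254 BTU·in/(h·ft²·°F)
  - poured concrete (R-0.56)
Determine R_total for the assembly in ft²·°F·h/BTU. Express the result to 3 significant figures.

41.0 ft²·°F·h/BTU

0.736 × 1.3 = 0.9568
9.44/0.254 = 37.17
0.578/0.254 = 2.276
R_total = 0.9568 + 37.17 + 2.276 + 0.56 = 40.96 ft²·°F·h/BTU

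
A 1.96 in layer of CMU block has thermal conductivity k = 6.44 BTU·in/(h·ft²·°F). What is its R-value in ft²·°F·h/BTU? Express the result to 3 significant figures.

R = L/k = 1.96/6.44 = 0.3043 ft²·°F·h/BTU

0.304 ft²·°F·h/BTU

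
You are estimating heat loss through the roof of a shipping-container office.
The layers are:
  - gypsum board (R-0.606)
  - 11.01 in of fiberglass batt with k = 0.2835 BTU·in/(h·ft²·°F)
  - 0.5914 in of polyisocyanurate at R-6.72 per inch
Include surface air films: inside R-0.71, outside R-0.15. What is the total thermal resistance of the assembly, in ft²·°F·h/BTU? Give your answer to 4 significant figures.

11.01/0.2835 = 38.836
0.5914 × 6.72 = 3.9742
R_total = 0.71 + 0.606 + 38.836 + 3.9742 + 0.15 = 44.276 ft²·°F·h/BTU

44.28 ft²·°F·h/BTU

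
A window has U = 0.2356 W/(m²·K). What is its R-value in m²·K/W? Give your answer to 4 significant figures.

R = 1/U = 1/0.2356 = 4.2445

4.244 m²·K/W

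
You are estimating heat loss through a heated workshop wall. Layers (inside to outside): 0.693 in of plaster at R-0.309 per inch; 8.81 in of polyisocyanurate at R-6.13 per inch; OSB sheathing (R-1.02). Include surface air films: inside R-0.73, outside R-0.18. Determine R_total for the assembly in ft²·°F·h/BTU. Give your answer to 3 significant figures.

0.693 × 0.309 = 0.2141
8.81 × 6.13 = 54.01
R_total = 0.73 + 0.2141 + 54.01 + 1.02 + 0.18 = 56.15 ft²·°F·h/BTU

56.1 ft²·°F·h/BTU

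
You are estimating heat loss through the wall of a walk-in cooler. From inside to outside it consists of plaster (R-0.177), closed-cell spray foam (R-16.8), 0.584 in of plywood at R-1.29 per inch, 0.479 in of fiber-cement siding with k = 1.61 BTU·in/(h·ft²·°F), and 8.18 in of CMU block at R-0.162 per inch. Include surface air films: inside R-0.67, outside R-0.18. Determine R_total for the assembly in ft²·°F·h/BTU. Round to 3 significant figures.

0.584 × 1.29 = 0.7534
0.479/1.61 = 0.2975
8.18 × 0.162 = 1.325
R_total = 0.67 + 0.177 + 16.8 + 0.7534 + 0.2975 + 1.325 + 0.18 = 20.2 ft²·°F·h/BTU

20.2 ft²·°F·h/BTU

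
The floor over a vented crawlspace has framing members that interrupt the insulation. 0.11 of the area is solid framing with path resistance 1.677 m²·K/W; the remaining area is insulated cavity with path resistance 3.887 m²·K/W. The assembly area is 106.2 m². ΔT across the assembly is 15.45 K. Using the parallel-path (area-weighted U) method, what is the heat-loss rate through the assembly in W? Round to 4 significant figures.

483.3 W

U_eff = 0.89/3.887 + 0.11/1.677 = 0.22897 + 0.065593 = 0.29456
R_eff = 1/U_eff = 3.3949 m²·K/W
Q = 106.2 × 15.45 / 3.3949 = 483.31 W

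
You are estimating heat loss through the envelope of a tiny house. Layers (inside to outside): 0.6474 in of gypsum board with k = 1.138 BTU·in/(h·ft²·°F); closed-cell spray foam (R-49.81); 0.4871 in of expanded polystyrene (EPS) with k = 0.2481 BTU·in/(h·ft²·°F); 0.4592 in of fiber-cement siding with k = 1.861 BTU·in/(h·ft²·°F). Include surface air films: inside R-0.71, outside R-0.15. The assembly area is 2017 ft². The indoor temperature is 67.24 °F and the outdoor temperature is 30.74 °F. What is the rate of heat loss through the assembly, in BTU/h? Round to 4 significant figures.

1377 BTU/h

0.6474/1.138 = 0.56889
0.4871/0.2481 = 1.9633
0.4592/1.861 = 0.24675
R_total = 0.71 + 0.56889 + 49.81 + 1.9633 + 0.24675 + 0.15 = 53.449 ft²·°F·h/BTU
Q = A·ΔT/R = 2017 × (67.24 − 30.74) / 53.449 = 1377.4 BTU/h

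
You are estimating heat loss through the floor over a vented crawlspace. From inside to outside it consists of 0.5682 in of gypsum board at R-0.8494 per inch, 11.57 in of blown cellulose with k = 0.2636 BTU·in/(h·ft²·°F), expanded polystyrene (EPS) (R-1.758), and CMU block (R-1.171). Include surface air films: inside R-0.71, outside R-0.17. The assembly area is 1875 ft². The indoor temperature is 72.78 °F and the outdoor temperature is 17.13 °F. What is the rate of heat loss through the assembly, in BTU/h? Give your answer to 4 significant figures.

0.5682 × 0.8494 = 0.48263
11.57/0.2636 = 43.892
R_total = 0.71 + 0.48263 + 43.892 + 1.758 + 1.171 + 0.17 = 48.184 ft²·°F·h/BTU
Q = A·ΔT/R = 1875 × (72.78 − 17.13) / 48.184 = 2165.5 BTU/h

2166 BTU/h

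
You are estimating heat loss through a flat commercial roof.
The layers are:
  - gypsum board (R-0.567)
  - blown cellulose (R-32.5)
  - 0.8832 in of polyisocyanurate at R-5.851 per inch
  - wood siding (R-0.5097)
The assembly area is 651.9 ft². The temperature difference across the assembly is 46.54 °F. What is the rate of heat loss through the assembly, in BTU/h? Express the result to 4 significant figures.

783.1 BTU/h

0.8832 × 5.851 = 5.1676
R_total = 0.567 + 32.5 + 5.1676 + 0.5097 = 38.744 ft²·°F·h/BTU
Q = A·ΔT/R = 651.9 × 46.54 / 38.744 = 783.07 BTU/h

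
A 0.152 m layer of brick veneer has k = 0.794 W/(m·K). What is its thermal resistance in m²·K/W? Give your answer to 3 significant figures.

R = L/k = 0.152/0.794 = 0.1914 m²·K/W

0.191 m²·K/W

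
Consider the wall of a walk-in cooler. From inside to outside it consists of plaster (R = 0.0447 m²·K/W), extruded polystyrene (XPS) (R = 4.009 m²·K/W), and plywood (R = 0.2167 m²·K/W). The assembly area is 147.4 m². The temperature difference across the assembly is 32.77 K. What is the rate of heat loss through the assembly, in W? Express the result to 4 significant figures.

R_total = 0.0447 + 4.009 + 0.2167 = 4.2704 m²·K/W
Q = A·ΔT/R = 147.4 × 32.77 / 4.2704 = 1131.1 W

1131 W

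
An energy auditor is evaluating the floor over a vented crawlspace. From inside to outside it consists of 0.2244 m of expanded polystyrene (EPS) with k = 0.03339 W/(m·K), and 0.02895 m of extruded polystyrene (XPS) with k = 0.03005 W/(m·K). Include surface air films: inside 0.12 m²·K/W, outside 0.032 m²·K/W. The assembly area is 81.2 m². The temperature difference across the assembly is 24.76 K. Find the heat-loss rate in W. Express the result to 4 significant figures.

256.6 W

0.2244/0.03339 = 6.7206
0.02895/0.03005 = 0.96339
R_total = 0.12 + 6.7206 + 0.96339 + 0.032 = 7.836 m²·K/W
Q = A·ΔT/R = 81.2 × 24.76 / 7.836 = 256.57 W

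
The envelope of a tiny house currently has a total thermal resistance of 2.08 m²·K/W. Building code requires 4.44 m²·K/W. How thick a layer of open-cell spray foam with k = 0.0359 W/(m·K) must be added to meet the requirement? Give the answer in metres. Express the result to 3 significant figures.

0.0847 m

ΔR = 4.44 − 2.08 = 2.36 m²·K/W
L = ΔR × k = 2.36 × 0.0359 = 0.08472 m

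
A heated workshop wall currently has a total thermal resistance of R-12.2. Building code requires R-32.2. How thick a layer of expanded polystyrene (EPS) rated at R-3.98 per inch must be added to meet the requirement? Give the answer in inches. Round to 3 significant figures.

5.03 in

ΔR = 32.2 − 12.2 = 20 ft²·°F·h/BTU
L = ΔR / (R/in) = 20/3.98 = 5.025 in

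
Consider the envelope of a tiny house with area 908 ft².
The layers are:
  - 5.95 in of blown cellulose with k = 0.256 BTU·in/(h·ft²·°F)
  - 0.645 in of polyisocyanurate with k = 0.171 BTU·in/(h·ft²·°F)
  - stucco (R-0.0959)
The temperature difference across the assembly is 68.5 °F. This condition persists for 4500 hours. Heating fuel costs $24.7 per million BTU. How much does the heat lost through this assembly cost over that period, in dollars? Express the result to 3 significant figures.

255 dollars

5.95/0.256 = 23.24
0.645/0.171 = 3.772
R_total = 23.24 + 3.772 + 0.0959 = 27.11 ft²·°F·h/BTU
Q = 908 × 68.5 / 27.11 = 2294 BTU/h
E = 2294 × 4500 = 10320000 BTU
Cost = 10320000/10⁶ × 24.7 = $255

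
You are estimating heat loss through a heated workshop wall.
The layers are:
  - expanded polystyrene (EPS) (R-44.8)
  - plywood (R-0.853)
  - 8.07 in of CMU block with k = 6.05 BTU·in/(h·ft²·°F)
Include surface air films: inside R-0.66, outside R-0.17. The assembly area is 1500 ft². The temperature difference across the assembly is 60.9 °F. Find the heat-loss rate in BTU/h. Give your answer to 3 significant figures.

1910 BTU/h

8.07/6.05 = 1.334
R_total = 0.66 + 44.8 + 0.853 + 1.334 + 0.17 = 47.82 ft²·°F·h/BTU
Q = A·ΔT/R = 1500 × 60.9 / 47.82 = 1910 BTU/h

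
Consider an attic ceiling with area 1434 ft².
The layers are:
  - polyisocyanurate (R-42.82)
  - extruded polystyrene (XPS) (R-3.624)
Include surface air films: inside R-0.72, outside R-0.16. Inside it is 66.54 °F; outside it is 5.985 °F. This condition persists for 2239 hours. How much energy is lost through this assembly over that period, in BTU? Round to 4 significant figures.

R_total = 0.72 + 42.82 + 3.624 + 0.16 = 47.324 ft²·°F·h/BTU
Q = 1434 × (66.54 − 5.985) / 47.324 = 1834.9 BTU/h
E = 1834.9 × 2239 = 4108400 BTU

4108000 BTU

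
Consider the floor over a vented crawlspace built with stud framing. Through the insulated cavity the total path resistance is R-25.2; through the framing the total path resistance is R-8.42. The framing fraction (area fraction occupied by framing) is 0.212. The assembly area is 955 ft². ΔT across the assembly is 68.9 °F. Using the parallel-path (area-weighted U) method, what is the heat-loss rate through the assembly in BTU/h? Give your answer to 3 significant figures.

U_eff = 0.788/25.2 + 0.212/8.42 = 0.03127 + 0.02518 = 0.05645
R_eff = 1/U_eff = 17.72 ft²·°F·h/BTU
Q = 955 × 68.9 / 17.72 = 3714 BTU/h

3710 BTU/h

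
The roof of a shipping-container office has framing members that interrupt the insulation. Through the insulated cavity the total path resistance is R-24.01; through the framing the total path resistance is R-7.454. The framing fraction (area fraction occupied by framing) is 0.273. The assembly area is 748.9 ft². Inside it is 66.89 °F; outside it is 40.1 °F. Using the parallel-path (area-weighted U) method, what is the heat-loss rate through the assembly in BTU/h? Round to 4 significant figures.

U_eff = 0.727/24.01 + 0.273/7.454 = 0.030279 + 0.036625 = 0.066904
R_eff = 1/U_eff = 14.947 ft²·°F·h/BTU
Q = 748.9 × (66.89 − 40.1) / 14.947 = 1342.3 BTU/h

1342 BTU/h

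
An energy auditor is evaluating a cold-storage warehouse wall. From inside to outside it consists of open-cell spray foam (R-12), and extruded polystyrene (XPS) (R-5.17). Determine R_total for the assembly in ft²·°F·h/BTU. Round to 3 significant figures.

R_total = 12 + 5.17 = 17.17 ft²·°F·h/BTU

17.2 ft²·°F·h/BTU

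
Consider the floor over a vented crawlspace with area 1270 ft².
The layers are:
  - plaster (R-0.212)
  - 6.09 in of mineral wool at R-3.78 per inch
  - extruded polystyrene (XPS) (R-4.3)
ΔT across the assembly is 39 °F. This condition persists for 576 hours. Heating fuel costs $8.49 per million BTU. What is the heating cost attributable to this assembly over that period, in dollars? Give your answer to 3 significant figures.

6.09 × 3.78 = 23.02
R_total = 0.212 + 23.02 + 4.3 = 27.53 ft²·°F·h/BTU
Q = 1270 × 39 / 27.53 = 1799 BTU/h
E = 1799 × 576 = 1036000 BTU
Cost = 1036000/10⁶ × 8.49 = $8.797

8.80 dollars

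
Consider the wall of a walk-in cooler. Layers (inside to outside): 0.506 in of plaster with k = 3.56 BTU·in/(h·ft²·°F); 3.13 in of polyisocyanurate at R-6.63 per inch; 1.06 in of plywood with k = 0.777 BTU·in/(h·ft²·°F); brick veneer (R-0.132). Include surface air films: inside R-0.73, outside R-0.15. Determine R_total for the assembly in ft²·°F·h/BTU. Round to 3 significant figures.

23.3 ft²·°F·h/BTU

0.506/3.56 = 0.1421
3.13 × 6.63 = 20.75
1.06/0.777 = 1.364
R_total = 0.73 + 0.1421 + 20.75 + 1.364 + 0.132 + 0.15 = 23.27 ft²·°F·h/BTU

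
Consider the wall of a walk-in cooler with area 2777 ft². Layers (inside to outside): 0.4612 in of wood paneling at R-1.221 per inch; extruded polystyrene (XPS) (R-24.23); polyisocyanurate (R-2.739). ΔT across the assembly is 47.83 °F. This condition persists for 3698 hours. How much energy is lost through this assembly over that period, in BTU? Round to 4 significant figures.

17840000 BTU

0.4612 × 1.221 = 0.56313
R_total = 0.56313 + 24.23 + 2.739 = 27.532 ft²·°F·h/BTU
Q = 2777 × 47.83 / 27.532 = 4824.3 BTU/h
E = 4824.3 × 3698 = 17840000 BTU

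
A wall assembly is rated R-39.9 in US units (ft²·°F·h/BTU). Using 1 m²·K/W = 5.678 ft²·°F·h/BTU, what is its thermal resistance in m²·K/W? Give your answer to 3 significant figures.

R_SI = 39.9/5.678 = 7.027

7.03 m²·K/W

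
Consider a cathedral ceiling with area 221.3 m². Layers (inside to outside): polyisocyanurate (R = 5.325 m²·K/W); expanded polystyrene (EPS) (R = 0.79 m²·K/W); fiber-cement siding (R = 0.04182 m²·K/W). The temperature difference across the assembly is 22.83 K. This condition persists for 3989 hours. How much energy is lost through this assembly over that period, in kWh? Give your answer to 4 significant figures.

R_total = 5.325 + 0.79 + 0.04182 = 6.1568 m²·K/W
Q = 221.3 × 22.83 / 6.1568 = 820.6 W
E = 820.6 W × 3989 h / 1000 = 3273.4 kWh

3273 kWh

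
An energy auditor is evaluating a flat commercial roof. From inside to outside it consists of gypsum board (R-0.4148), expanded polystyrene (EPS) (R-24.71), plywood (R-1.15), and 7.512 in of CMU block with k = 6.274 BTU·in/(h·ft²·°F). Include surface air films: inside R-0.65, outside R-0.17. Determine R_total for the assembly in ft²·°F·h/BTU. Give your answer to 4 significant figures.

28.29 ft²·°F·h/BTU

7.512/6.274 = 1.1973
R_total = 0.65 + 0.4148 + 24.71 + 1.15 + 1.1973 + 0.17 = 28.292 ft²·°F·h/BTU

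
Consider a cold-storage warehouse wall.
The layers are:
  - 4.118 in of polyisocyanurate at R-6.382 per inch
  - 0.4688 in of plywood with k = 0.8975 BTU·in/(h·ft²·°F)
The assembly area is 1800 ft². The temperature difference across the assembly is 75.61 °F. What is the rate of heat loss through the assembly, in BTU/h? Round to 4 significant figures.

5078 BTU/h

4.118 × 6.382 = 26.281
0.4688/0.8975 = 0.52234
R_total = 26.281 + 0.52234 = 26.803 ft²·°F·h/BTU
Q = A·ΔT/R = 1800 × 75.61 / 26.803 = 5077.6 BTU/h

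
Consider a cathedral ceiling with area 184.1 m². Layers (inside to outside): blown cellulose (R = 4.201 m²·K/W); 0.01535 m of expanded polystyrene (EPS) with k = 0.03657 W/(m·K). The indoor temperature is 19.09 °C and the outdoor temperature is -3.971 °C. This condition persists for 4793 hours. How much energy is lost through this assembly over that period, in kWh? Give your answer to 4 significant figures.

0.01535/0.03657 = 0.41974
R_total = 4.201 + 0.41974 = 4.6207 m²·K/W
Q = 184.1 × (19.09 − (-3.971)) / 4.6207 = 918.8 W
E = 918.8 W × 4793 h / 1000 = 4403.8 kWh

4404 kWh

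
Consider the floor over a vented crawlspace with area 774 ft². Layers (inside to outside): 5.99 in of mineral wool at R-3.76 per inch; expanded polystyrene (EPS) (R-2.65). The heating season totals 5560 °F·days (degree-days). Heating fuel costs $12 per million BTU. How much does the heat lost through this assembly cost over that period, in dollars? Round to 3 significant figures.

49.2 dollars

5.99 × 3.76 = 22.52
R_total = 22.52 + 2.65 = 25.17 ft²·°F·h/BTU
E = A × HDD × 24 / R = 774 × 5560 × 24 / 25.17 = 4103000 BTU
Cost = 4103000/10⁶ × 12 = $49.24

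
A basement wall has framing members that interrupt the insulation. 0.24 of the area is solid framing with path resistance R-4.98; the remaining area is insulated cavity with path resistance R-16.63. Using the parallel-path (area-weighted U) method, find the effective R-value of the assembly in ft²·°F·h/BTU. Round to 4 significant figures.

10.65 ft²·°F·h/BTU

U_eff = 0.76/16.63 + 0.24/4.98 = 0.045701 + 0.048193 = 0.093893
R_eff = 1/U_eff = 10.65 ft²·°F·h/BTU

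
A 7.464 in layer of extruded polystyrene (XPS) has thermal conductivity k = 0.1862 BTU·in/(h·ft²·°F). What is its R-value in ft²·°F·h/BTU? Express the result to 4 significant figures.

R = L/k = 7.464/0.1862 = 40.086 ft²·°F·h/BTU

40.09 ft²·°F·h/BTU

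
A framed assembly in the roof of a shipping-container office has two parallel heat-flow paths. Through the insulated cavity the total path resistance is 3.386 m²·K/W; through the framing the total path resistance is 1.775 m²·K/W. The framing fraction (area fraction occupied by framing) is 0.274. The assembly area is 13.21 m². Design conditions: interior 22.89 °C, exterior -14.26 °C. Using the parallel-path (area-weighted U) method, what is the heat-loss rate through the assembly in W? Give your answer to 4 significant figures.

181.0 W

U_eff = 0.726/3.386 + 0.274/1.775 = 0.21441 + 0.15437 = 0.36878
R_eff = 1/U_eff = 2.7117 m²·K/W
Q = 13.21 × (22.89 − (-14.26)) / 2.7117 = 180.98 W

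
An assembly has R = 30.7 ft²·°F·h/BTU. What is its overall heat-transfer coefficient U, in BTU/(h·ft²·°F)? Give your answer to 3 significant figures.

0.0326 BTU/(h·ft²·°F)

U = 1/R = 1/30.7 = 0.03257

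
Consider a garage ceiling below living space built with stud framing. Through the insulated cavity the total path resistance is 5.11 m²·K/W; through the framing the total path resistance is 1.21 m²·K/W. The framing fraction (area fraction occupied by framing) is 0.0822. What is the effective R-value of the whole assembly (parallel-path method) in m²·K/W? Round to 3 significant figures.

4.04 m²·K/W

U_eff = 0.9178/5.11 + 0.0822/1.21 = 0.1796 + 0.06793 = 0.2475
R_eff = 1/U_eff = 4.04 m²·K/W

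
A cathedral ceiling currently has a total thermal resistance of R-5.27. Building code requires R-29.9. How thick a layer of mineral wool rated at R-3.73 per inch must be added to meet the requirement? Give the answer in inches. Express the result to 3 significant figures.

6.60 in

ΔR = 29.9 − 5.27 = 24.63 ft²·°F·h/BTU
L = ΔR / (R/in) = 24.63/3.73 = 6.603 in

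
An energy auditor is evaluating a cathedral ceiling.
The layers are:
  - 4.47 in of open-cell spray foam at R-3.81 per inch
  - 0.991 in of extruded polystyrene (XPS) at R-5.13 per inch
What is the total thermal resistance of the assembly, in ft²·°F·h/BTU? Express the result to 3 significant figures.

22.1 ft²·°F·h/BTU

4.47 × 3.81 = 17.03
0.991 × 5.13 = 5.084
R_total = 17.03 + 5.084 = 22.11 ft²·°F·h/BTU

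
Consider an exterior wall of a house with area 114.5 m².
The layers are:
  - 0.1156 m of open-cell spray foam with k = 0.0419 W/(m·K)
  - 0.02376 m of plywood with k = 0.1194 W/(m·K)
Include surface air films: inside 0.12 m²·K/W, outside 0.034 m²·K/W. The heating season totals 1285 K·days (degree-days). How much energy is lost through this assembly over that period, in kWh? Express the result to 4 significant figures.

1135 kWh

0.1156/0.0419 = 2.7589
0.02376/0.1194 = 0.19899
R_total = 0.12 + 2.7589 + 0.19899 + 0.034 = 3.1119 m²·K/W
E = A × HDD × 24 / R / 1000 = 114.5 × 1285 × 24 / 3.1119 / 1000 = 1134.7 kWh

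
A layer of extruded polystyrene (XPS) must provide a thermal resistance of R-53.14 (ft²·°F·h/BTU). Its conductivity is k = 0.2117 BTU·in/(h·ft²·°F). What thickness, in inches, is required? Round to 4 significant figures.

11.25 in

L = R × k = 53.14 × 0.2117 = 11.25 in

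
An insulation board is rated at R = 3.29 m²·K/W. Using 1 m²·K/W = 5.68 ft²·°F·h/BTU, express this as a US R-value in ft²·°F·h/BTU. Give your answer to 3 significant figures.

R_US = 3.29 × 5.68 = 18.69

18.7 ft²·°F·h/BTU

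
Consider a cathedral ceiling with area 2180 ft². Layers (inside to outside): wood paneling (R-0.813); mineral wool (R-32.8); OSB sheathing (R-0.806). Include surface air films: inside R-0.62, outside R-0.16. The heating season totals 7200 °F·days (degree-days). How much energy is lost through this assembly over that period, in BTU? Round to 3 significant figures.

10700000 BTU

R_total = 0.62 + 0.813 + 32.8 + 0.806 + 0.16 = 35.2 ft²·°F·h/BTU
E = A × HDD × 24 / R = 2180 × 7200 × 24 / 35.2 = 10700000 BTU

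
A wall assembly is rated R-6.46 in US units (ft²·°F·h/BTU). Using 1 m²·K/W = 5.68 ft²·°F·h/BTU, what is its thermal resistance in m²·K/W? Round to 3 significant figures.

1.14 m²·K/W

R_SI = 6.46/5.68 = 1.137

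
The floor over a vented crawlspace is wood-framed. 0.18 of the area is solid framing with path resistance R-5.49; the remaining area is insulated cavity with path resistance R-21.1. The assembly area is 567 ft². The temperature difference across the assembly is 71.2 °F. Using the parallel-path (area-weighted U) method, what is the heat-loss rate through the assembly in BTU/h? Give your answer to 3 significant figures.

2890 BTU/h

U_eff = 0.82/21.1 + 0.18/5.49 = 0.03886 + 0.03279 = 0.07165
R_eff = 1/U_eff = 13.96 ft²·°F·h/BTU
Q = 567 × 71.2 / 13.96 = 2893 BTU/h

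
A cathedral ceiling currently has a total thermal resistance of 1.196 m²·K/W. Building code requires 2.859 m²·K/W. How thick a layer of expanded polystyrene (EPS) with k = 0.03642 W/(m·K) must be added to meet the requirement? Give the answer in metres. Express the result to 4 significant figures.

0.06057 m

ΔR = 2.859 − 1.196 = 1.663 m²·K/W
L = ΔR × k = 1.663 × 0.03642 = 0.060566 m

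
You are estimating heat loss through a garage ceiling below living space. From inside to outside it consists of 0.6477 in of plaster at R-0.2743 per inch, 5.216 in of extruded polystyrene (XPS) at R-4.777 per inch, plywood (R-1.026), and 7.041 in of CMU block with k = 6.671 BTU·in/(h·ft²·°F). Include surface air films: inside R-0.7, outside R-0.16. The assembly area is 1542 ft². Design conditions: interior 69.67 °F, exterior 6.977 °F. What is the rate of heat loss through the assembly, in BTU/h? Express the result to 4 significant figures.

3448 BTU/h

0.6477 × 0.2743 = 0.17766
5.216 × 4.777 = 24.917
7.041/6.671 = 1.0555
R_total = 0.7 + 0.17766 + 24.917 + 1.026 + 1.0555 + 0.16 = 28.036 ft²·°F·h/BTU
Q = A·ΔT/R = 1542 × (69.67 − 6.977) / 28.036 = 3448.2 BTU/h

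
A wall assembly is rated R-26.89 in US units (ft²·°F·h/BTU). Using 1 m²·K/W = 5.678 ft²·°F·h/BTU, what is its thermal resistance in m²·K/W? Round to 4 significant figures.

4.736 m²·K/W

R_SI = 26.89/5.678 = 4.7358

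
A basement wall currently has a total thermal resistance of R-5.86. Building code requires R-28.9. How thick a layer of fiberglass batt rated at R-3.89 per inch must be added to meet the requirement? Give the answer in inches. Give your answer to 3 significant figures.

ΔR = 28.9 − 5.86 = 23.04 ft²·°F·h/BTU
L = ΔR / (R/in) = 23.04/3.89 = 5.923 in

5.92 in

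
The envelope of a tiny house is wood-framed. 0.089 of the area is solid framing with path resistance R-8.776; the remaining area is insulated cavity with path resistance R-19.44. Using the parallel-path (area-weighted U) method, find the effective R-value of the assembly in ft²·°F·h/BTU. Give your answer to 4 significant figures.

U_eff = 0.911/19.44 + 0.089/8.776 = 0.046862 + 0.010141 = 0.057003
R_eff = 1/U_eff = 17.543 ft²·°F·h/BTU

17.54 ft²·°F·h/BTU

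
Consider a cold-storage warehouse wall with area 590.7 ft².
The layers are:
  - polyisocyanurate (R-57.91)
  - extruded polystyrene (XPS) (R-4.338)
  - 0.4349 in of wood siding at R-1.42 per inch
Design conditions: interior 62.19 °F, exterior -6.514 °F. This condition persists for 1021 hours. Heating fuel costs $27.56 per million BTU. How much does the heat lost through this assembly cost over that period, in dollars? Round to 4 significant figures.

0.4349 × 1.42 = 0.61756
R_total = 57.91 + 4.338 + 0.61756 = 62.866 ft²·°F·h/BTU
Q = 590.7 × (62.19 − (-6.514)) / 62.866 = 645.56 BTU/h
E = 645.56 × 1021 = 659120 BTU
Cost = 659120/10⁶ × 27.56 = $18.165

18.17 dollars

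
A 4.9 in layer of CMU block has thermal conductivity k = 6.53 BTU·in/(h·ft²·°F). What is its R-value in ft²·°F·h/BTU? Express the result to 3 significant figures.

0.750 ft²·°F·h/BTU

R = L/k = 4.9/6.53 = 0.7504 ft²·°F·h/BTU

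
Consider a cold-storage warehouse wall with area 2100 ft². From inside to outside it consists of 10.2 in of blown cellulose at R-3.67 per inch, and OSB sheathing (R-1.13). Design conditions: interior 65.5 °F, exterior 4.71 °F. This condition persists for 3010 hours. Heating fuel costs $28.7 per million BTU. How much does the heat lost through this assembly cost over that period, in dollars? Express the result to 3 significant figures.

286 dollars

10.2 × 3.67 = 37.43
R_total = 37.43 + 1.13 = 38.56 ft²·°F·h/BTU
Q = 2100 × (65.5 − 4.71) / 38.56 = 3310 BTU/h
E = 3310 × 3010 = 9964000 BTU
Cost = 9964000/10⁶ × 28.7 = $286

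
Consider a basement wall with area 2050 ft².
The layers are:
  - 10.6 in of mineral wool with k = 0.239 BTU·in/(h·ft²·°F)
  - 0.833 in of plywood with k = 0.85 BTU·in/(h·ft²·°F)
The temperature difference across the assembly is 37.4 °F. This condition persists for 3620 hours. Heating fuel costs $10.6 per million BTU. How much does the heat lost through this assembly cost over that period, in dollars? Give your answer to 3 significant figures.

10.6/0.239 = 44.35
0.833/0.85 = 0.98
R_total = 44.35 + 0.98 = 45.33 ft²·°F·h/BTU
Q = 2050 × 37.4 / 45.33 = 1691 BTU/h
E = 1691 × 3620 = 6123000 BTU
Cost = 6123000/10⁶ × 10.6 = $64.9

64.9 dollars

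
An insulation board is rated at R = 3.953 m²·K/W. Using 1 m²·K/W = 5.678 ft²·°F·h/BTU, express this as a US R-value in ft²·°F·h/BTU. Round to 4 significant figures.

22.45 ft²·°F·h/BTU

R_US = 3.953 × 5.678 = 22.445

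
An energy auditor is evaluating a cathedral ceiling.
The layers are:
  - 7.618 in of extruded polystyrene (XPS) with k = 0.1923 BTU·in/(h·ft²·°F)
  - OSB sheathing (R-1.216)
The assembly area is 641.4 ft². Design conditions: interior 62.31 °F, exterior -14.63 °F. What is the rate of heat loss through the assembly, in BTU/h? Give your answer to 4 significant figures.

7.618/0.1923 = 39.615
R_total = 39.615 + 1.216 = 40.831 ft²·°F·h/BTU
Q = A·ΔT/R = 641.4 × (62.31 − (-14.63)) / 40.831 = 1208.6 BTU/h

1209 BTU/h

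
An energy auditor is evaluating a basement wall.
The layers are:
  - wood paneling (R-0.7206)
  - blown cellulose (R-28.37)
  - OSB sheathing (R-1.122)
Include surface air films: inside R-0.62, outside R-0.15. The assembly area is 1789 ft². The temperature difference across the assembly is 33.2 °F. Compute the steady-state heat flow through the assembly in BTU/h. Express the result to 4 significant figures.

1917 BTU/h

R_total = 0.62 + 0.7206 + 28.37 + 1.122 + 0.15 = 30.983 ft²·°F·h/BTU
Q = A·ΔT/R = 1789 × 33.2 / 30.983 = 1917 BTU/h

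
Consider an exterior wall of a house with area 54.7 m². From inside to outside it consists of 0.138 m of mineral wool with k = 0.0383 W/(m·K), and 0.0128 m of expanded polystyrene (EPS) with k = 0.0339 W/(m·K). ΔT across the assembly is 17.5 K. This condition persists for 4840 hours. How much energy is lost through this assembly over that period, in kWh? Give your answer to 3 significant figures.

0.138/0.0383 = 3.603
0.0128/0.0339 = 0.3776
R_total = 3.603 + 0.3776 = 3.981 m²·K/W
Q = 54.7 × 17.5 / 3.981 = 240.5 W
E = 240.5 W × 4840 h / 1000 = 1164 kWh

1160 kWh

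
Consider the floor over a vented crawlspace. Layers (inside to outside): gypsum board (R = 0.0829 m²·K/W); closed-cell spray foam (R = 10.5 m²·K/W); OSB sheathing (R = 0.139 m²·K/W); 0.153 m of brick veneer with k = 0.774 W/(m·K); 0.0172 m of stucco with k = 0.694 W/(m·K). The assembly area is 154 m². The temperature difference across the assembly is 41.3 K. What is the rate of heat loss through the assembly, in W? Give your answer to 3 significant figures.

581 W

0.153/0.774 = 0.1977
0.0172/0.694 = 0.02478
R_total = 0.0829 + 10.5 + 0.139 + 0.1977 + 0.02478 = 10.94 m²·K/W
Q = A·ΔT/R = 154 × 41.3 / 10.94 = 581.1 W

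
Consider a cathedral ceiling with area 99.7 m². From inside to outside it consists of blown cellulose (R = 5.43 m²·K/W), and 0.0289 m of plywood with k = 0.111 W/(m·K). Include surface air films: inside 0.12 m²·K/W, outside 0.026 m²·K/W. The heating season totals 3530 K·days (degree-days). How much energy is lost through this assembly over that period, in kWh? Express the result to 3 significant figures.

1450 kWh

0.0289/0.111 = 0.2604
R_total = 0.12 + 5.43 + 0.2604 + 0.026 = 5.836 m²·K/W
E = A × HDD × 24 / R / 1000 = 99.7 × 3530 × 24 / 5.836 / 1000 = 1447 kWh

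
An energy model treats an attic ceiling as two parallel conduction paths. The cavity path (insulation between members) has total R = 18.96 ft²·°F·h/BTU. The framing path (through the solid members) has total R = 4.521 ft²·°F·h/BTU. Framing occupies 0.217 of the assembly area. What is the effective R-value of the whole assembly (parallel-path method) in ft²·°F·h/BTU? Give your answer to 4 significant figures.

U_eff = 0.783/18.96 + 0.217/4.521 = 0.041297 + 0.047998 = 0.089296
R_eff = 1/U_eff = 11.199 ft²·°F·h/BTU

11.20 ft²·°F·h/BTU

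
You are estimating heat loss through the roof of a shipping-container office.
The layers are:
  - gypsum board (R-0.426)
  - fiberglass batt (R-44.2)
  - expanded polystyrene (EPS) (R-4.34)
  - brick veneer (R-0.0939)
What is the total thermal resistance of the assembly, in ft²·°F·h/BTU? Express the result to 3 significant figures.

R_total = 0.426 + 44.2 + 4.34 + 0.0939 = 49.06 ft²·°F·h/BTU

49.1 ft²·°F·h/BTU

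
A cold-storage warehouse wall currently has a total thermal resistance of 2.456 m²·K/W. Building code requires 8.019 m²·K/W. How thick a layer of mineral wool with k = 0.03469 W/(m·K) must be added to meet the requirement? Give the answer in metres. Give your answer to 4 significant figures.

ΔR = 8.019 − 2.456 = 5.563 m²·K/W
L = ΔR × k = 5.563 × 0.03469 = 0.19298 m

0.1930 m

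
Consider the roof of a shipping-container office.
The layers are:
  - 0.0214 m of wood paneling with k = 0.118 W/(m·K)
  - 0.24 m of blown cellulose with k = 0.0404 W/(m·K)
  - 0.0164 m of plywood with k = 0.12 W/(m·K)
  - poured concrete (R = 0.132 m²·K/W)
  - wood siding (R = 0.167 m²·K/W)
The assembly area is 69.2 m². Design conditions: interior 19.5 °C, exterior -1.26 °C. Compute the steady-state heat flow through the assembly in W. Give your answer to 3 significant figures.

219 W

0.0214/0.118 = 0.1814
0.24/0.0404 = 5.941
0.0164/0.12 = 0.1367
R_total = 0.1814 + 5.941 + 0.1367 + 0.132 + 0.167 = 6.558 m²·K/W
Q = A·ΔT/R = 69.2 × (19.5 − (-1.26)) / 6.558 = 219.1 W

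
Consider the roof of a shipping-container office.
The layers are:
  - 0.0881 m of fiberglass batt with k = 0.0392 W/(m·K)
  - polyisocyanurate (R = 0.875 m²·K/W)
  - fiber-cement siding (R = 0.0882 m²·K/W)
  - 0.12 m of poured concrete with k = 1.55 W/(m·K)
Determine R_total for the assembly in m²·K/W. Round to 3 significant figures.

3.29 m²·K/W

0.0881/0.0392 = 2.247
0.12/1.55 = 0.07742
R_total = 2.247 + 0.875 + 0.0882 + 0.07742 = 3.288 m²·K/W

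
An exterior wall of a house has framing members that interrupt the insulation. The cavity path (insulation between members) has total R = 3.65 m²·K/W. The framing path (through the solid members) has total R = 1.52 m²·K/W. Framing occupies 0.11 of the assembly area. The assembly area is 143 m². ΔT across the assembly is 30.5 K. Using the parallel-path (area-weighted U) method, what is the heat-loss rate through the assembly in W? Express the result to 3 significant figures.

U_eff = 0.89/3.65 + 0.11/1.52 = 0.2438 + 0.07237 = 0.3162
R_eff = 1/U_eff = 3.163 m²·K/W
Q = 143 × 30.5 / 3.163 = 1379 W

1380 W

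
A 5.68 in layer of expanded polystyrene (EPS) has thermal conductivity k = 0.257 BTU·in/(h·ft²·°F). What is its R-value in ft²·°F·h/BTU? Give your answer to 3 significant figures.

R = L/k = 5.68/0.257 = 22.1 ft²·°F·h/BTU

22.1 ft²·°F·h/BTU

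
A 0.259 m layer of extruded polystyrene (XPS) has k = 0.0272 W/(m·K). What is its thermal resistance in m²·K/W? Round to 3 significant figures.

R = L/k = 0.259/0.0272 = 9.522 m²·K/W

9.52 m²·K/W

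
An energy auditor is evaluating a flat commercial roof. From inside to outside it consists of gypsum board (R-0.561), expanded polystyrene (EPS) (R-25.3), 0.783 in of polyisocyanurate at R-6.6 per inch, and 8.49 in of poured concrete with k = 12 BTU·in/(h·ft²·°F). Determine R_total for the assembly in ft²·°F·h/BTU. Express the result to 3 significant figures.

31.7 ft²·°F·h/BTU

0.783 × 6.6 = 5.168
8.49/12 = 0.7075
R_total = 0.561 + 25.3 + 5.168 + 0.7075 = 31.74 ft²·°F·h/BTU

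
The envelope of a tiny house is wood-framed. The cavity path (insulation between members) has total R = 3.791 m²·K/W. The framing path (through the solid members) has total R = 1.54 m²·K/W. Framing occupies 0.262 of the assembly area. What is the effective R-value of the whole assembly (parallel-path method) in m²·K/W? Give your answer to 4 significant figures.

U_eff = 0.738/3.791 + 0.262/1.54 = 0.19467 + 0.17013 = 0.3648
R_eff = 1/U_eff = 2.7412 m²·K/W

2.741 m²·K/W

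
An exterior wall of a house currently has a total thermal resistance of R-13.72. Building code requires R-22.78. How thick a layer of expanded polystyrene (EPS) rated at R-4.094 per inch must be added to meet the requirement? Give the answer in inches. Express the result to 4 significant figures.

2.213 in

ΔR = 22.78 − 13.72 = 9.06 ft²·°F·h/BTU
L = ΔR / (R/in) = 9.06/4.094 = 2.213 in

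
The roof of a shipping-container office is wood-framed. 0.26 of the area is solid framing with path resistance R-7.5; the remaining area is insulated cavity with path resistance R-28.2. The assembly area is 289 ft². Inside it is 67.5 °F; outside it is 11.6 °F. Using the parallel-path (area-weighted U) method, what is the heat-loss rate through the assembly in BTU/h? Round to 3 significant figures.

U_eff = 0.74/28.2 + 0.26/7.5 = 0.02624 + 0.03467 = 0.06091
R_eff = 1/U_eff = 16.42 ft²·°F·h/BTU
Q = 289 × (67.5 − 11.6) / 16.42 = 984 BTU/h

984 BTU/h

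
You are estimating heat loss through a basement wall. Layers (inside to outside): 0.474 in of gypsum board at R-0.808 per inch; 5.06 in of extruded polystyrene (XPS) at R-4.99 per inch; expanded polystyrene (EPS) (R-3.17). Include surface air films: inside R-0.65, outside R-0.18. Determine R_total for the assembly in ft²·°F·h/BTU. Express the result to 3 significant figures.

29.6 ft²·°F·h/BTU

0.474 × 0.808 = 0.383
5.06 × 4.99 = 25.25
R_total = 0.65 + 0.383 + 25.25 + 3.17 + 0.18 = 29.63 ft²·°F·h/BTU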